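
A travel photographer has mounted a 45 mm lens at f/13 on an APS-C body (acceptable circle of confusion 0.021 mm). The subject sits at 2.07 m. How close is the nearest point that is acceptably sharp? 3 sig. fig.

1.63 m

Hyperfocal distance H = f²/(N·c) + f = 45²/(13 × 0.021) + 45 = 2025/0.273 + 45 ≈ 7462.6 mm ≈ 7.463 m.
Near limit Dn = s·(H − f)/(H + s − 2f) = 2070 × (7462.6 − 45) / (7462.6 + 2070 − 2 × 45) = 2070 × 7417.6 / 9442.6 ≈ 1626.1 mm ≈ 1.63 m.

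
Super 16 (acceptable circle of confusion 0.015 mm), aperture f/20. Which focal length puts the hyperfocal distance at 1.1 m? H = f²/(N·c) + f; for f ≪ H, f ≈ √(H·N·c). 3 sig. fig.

From H = f²/(N·c) + f, with f ≪ H: f ≈ √(H·N·c) = √(1100 × 20 × 0.015) = √330.00 ≈ 18.17 mm.
Exact: f² + N·c·f − N·c·H = 0 ⇒ f = (−N·c + √((N·c)² + 4·N·c·H))/2 = (−0.3 + √1320.1)/2 ≈ 18.017 mm ≈ 18.0 mm.

18.0 mm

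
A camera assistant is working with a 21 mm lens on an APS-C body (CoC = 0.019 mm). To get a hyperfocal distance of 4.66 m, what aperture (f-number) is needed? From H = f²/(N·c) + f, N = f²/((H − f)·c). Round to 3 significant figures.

Rearrange H = f²/(N·c) + f for N: N = f² / ((H − f)·c).
N = 21² / ((4660 − 21) × 0.019) = 441 / 88.14 ≈ 5.

f/5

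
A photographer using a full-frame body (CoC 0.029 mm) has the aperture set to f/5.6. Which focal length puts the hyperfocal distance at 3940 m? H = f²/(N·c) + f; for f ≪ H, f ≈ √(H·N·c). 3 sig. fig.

800 mm

From H = f²/(N·c) + f, with f ≪ H: f ≈ √(H·N·c) = √(3940000 × 5.6 × 0.029) = √639856 ≈ 799.9 mm.
The +f correction barely moves this — solving exactly, f² + N·c·f − N·c·H = 0 ⇒ f = (−N·c + √((N·c)² + 4·N·c·H))/2 = (−0.1624 + √2559424)/2 ≈ 799.83 mm, so f ≈ 800 mm.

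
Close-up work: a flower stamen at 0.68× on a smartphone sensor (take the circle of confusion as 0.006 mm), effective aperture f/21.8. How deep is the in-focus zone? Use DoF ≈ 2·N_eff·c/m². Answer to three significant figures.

At magnification m, DoF ≈ 2·N_eff·c/m² = 2 × 21.8 × 0.006 / 0.68² = 0.2616 / 0.4624 ≈ 0.566 mm.

0.566 mm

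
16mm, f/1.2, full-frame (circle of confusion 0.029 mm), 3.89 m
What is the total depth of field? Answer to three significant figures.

5.67 m

Hyperfocal distance H = f²/(N·c) + f = 16²/(1.2 × 0.029) + 16 = 256/0.0348 + 16 ≈ 7372.3 mm ≈ 7.372 m.
Near limit Dn = s·(H − f)/(H + s − 2f) = 3890 × (7372.3 − 16) / (7372.3 + 3890 − 2 × 16) = 3890 × 7356.3 / 11230.3 ≈ 2548.1 mm.
Far limit Df = s·(H − f)/(H − s) = 3890 × (7372.3 − 16) / (7372.3 − 3890) = 3890 × 7356.3 / 3482.3 ≈ 8217.5 mm.
Depth of field = Df − Dn = 8217.5 − 2548.1 ≈ 5669.4 mm ≈ 5.67 m.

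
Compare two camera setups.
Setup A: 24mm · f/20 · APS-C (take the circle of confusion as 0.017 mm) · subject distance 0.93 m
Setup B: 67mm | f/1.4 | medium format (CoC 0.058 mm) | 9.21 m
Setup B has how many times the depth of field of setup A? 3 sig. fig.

Setup A: H = 24²/(20×0.017) + 24 ≈ 1718.1 mm; DoF = Df − Dn = 1999.1 − 605.9 ≈ 1393.2 mm.
Setup B: H = 67²/(1.4×0.058) + 67 ≈ 55350.3 mm; DoF = Df − Dn = 11035.0 − 7903.0 ≈ 3132.0 mm.
Ratio = 3132.0 / 1393.2 ≈ 2.25.

2.25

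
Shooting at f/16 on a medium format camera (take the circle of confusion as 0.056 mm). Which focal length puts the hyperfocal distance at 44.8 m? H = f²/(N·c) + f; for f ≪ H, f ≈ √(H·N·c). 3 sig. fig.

From H = f²/(N·c) + f, with f ≪ H: f ≈ √(H·N·c) = √(44800 × 16 × 0.056) = √40141 ≈ 200.4 mm.
The +f correction barely moves this — solving exactly, f² + N·c·f − N·c·H = 0 ⇒ f = (−N·c + √((N·c)² + 4·N·c·H))/2 = (−0.896 + √160564)/2 ≈ 199.90 mm, so f ≈ 200 mm.

200 mm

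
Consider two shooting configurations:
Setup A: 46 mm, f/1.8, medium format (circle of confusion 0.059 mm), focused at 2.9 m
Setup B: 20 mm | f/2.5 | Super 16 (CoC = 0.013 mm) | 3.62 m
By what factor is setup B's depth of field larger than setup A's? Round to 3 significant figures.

2.73

Setup A: H = 46²/(1.8×0.059) + 46 ≈ 19970.7 mm; DoF = Df − Dn = 3384.84 − 2536.65 ≈ 848.19 mm.
Setup B: H = 20²/(2.5×0.013) + 20 ≈ 12327.7 mm; DoF = Df − Dn = 5116.6 − 2800.8 ≈ 2315.8 mm.
Ratio = 2315.8 / 848.19 ≈ 2.73.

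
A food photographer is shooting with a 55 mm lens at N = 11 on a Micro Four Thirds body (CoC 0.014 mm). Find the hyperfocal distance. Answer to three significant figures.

19.7 m

Hyperfocal distance H = f²/(N·c) + f = 55²/(11 × 0.014) + 55 = 3025/0.154 + 55 ≈ 19697.9 mm ≈ 19.7 m.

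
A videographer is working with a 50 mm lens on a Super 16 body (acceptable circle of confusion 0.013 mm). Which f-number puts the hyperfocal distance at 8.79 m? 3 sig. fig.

f/22

Rearrange H = f²/(N·c) + f for N: N = f² / ((H − f)·c).
N = 50² / ((8790 − 50) × 0.013) = 2500 / 113.6 ≈ 22.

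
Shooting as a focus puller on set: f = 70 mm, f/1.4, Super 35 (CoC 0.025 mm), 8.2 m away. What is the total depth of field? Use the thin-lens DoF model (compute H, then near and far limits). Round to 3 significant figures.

0.956 m

Hyperfocal distance H = f²/(N·c) + f = 70²/(1.4 × 0.025) + 70 = 4900/0.035 + 70 ≈ 140070.0 mm ≈ 140.1 m.
Near limit Dn = s·(H − f)/(H + s − 2f) = 8200 × (140070.0 − 70) / (140070.0 + 8200 − 2 × 70) = 8200 × 140000.0 / 148130.0 ≈ 7749.95 mm.
Far limit Df = s·(H − f)/(H − s) = 8200 × (140070.0 − 70) / (140070.0 − 8200) = 8200 × 140000.0 / 131870.0 ≈ 8705.54 mm.
Depth of field = Df − Dn = 8705.54 − 7749.95 ≈ 955.59 mm ≈ 0.956 m.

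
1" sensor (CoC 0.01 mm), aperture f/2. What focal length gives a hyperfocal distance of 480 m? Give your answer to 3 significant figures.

98.0 mm

From H = f²/(N·c) + f, with f ≪ H: f ≈ √(H·N·c) = √(480000 × 2 × 0.01) = √9600.0 ≈ 97.98 mm.
The +f correction barely moves this — solving exactly, f² + N·c·f − N·c·H = 0 ⇒ f = (−N·c + √((N·c)² + 4·N·c·H))/2 = (−0.02 + √38400)/2 ≈ 97.970 mm, so f ≈ 98.0 mm.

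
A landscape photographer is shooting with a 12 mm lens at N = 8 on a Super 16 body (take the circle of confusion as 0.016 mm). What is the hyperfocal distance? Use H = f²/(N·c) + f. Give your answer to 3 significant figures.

1.14 m

Hyperfocal distance H = f²/(N·c) + f = 12²/(8 × 0.016) + 12 = 144/0.128 + 12 ≈ 1137.0 mm ≈ 1.14 m.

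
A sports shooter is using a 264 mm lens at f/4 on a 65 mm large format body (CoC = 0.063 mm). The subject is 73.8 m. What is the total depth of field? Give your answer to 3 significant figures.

Hyperfocal distance H = f²/(N·c) + f = 264²/(4 × 0.063) + 264 = 69696/0.252 + 264 ≈ 276835.4 mm ≈ 276.8 m.
Near limit Dn = s·(H − f)/(H + s − 2f) = 73800 × (276835.4 − 264) / (276835.4 + 73800 − 2 × 264) = 73800 × 276571.4 / 350107.4 ≈ 58299 mm.
Far limit Df = s·(H − f)/(H − s) = 73800 × (276835.4 − 264) / (276835.4 − 73800) = 73800 × 276571.4 / 203035.4 ≈ 100529 mm.
Depth of field = Df − Dn = 100529 − 58299 ≈ 42230 mm ≈ 42.2 m.

42.2 m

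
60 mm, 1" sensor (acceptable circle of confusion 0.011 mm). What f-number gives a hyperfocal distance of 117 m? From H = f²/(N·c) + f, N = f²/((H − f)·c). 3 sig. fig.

f/2.80

Rearrange H = f²/(N·c) + f for N: N = f² / ((H − f)·c).
N = 60² / ((117000 − 60) × 0.011) = 3600 / 1286 ≈ 2.80.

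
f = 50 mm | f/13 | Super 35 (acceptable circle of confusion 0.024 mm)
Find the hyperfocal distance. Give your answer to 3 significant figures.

Hyperfocal distance H = f²/(N·c) + f = 50²/(13 × 0.024) + 50 = 2500/0.312 + 50 ≈ 8062.8 mm ≈ 8.06 m.

8.06 m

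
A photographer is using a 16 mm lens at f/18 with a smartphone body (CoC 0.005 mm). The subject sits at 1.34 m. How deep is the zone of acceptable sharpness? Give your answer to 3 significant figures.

Hyperfocal distance H = f²/(N·c) + f = 16²/(18 × 0.005) + 16 = 256/0.09 + 16 ≈ 2860.4 mm ≈ 2.860 m.
Near limit Dn = s·(H − f)/(H + s − 2f) = 1340 × (2860.4 − 16) / (2860.4 + 1340 − 2 × 16) = 1340 × 2844.4 / 4168.4 ≈ 914.4 mm.
Far limit Df = s·(H − f)/(H − s) = 1340 × (2860.4 − 16) / (2860.4 − 1340) = 1340 × 2844.4 / 1520.4 ≈ 2506.9 mm.
Depth of field = Df − Dn = 2506.9 − 914.4 ≈ 1592.5 mm ≈ 1.59 m.

1.59 m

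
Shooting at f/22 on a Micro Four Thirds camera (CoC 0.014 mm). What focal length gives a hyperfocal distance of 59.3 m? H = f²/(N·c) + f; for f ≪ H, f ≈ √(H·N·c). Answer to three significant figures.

135 mm

From H = f²/(N·c) + f, with f ≪ H: f ≈ √(H·N·c) = √(59300 × 22 × 0.014) = √18264 ≈ 135.1 mm.
The +f correction barely moves this — solving exactly, f² + N·c·f − N·c·H = 0 ⇒ f = (−N·c + √((N·c)² + 4·N·c·H))/2 = (−0.308 + √73058)/2 ≈ 134.99 mm, so f ≈ 135 mm.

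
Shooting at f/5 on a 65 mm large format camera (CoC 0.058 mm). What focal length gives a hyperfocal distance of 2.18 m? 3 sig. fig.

From H = f²/(N·c) + f, with f ≪ H: f ≈ √(H·N·c) = √(2180 × 5 × 0.058) = √632.20 ≈ 25.14 mm.
Exact: f² + N·c·f − N·c·H = 0 ⇒ f = (−N·c + √((N·c)² + 4·N·c·H))/2 = (−0.29 + √2528.9)/2 ≈ 24.999 mm ≈ 25.0 mm.

25.0 mm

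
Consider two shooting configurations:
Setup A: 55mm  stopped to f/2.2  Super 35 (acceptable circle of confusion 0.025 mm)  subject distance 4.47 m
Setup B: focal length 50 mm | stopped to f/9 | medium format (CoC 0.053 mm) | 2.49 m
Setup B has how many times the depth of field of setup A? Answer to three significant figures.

4.10

Setup A: H = 55²/(2.2×0.025) + 55 ≈ 55055.0 mm; DoF = Df − Dn = 4860.14 − 4137.84 ≈ 722.30 mm.
Setup B: H = 50²/(9×0.053) + 50 ≈ 5291.1 mm; DoF = Df − Dn = 4659.0 − 1699.0 ≈ 2960.0 mm.
Ratio = 2960.0 / 722.30 ≈ 4.10.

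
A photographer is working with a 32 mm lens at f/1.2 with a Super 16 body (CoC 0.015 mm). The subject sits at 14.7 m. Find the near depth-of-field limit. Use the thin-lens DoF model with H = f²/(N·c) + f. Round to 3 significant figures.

Hyperfocal distance H = f²/(N·c) + f = 32²/(1.2 × 0.015) + 32 = 1024/0.018 + 32 ≈ 56920.9 mm ≈ 56.92 m.
Near limit Dn = s·(H − f)/(H + s − 2f) = 14700 × (56920.9 − 32) / (56920.9 + 14700 − 2 × 32) = 14700 × 56888.9 / 71556.9 ≈ 11687 mm ≈ 11.7 m.

11.7 m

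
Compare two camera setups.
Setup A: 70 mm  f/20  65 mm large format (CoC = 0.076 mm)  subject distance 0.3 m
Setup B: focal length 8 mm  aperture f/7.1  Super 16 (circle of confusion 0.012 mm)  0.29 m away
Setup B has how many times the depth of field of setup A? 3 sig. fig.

5.89

Setup A: H = 70²/(20×0.076) + 70 ≈ 3293.7 mm; DoF = Df − Dn = 323.049 − 280.021 ≈ 43.028 mm.
Setup B: H = 8²/(7.1×0.012) + 8 ≈ 759.2 mm; DoF = Df − Dn = 464.31 − 210.85 ≈ 253.46 mm.
Ratio = 253.46 / 43.028 ≈ 5.89.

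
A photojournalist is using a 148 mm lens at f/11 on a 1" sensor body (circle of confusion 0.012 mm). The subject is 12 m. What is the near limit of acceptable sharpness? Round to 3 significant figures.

Hyperfocal distance H = f²/(N·c) + f = 148²/(11 × 0.012) + 148 = 21904/0.132 + 148 ≈ 166087.4 mm ≈ 166.1 m.
Near limit Dn = s·(H − f)/(H + s − 2f) = 12000 × (166087.4 − 148) / (166087.4 + 12000 − 2 × 148) = 12000 × 165939.4 / 177791.4 ≈ 11200 mm ≈ 11.2 m.

11.2 m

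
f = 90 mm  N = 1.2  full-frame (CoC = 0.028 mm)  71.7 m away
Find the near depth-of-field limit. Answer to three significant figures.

Hyperfocal distance H = f²/(N·c) + f = 90²/(1.2 × 0.028) + 90 = 8100/0.0336 + 90 ≈ 241161.4 mm ≈ 241.2 m.
Near limit Dn = s·(H − f)/(H + s − 2f) = 71700 × (241161.4 − 90) / (241161.4 + 71700 − 2 × 90) = 71700 × 241071.4 / 312681.4 ≈ 55279 mm ≈ 55.3 m.

55.3 m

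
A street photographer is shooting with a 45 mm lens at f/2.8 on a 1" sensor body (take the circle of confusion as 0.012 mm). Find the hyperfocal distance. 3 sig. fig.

60.3 m

Hyperfocal distance H = f²/(N·c) + f = 45²/(2.8 × 0.012) + 45 = 2025/0.0336 + 45 ≈ 60312.9 mm ≈ 60.3 m.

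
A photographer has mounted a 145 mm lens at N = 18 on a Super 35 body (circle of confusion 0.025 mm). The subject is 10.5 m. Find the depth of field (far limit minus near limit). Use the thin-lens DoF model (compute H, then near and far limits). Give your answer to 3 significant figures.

4.89 m

Hyperfocal distance H = f²/(N·c) + f = 145²/(18 × 0.025) + 145 = 21025/0.45 + 145 ≈ 46867.2 mm ≈ 46.87 m.
Near limit Dn = s·(H − f)/(H + s − 2f) = 10500 × (46867.2 − 145) / (46867.2 + 10500 − 2 × 145) = 10500 × 46722.2 / 57077.2 ≈ 8595.1 mm.
Far limit Df = s·(H − f)/(H − s) = 10500 × (46867.2 − 145) / (46867.2 − 10500) = 10500 × 46722.2 / 36367.2 ≈ 13489.7 mm.
Depth of field = Df − Dn = 13489.7 − 8595.1 ≈ 4894.6 mm ≈ 4.89 m.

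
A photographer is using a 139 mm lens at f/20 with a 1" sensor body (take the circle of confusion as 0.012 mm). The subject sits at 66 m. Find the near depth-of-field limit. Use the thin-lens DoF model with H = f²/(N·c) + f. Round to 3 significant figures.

36.3 m

Hyperfocal distance H = f²/(N·c) + f = 139²/(20 × 0.012) + 139 = 19321/0.24 + 139 ≈ 80643.2 mm ≈ 80.64 m.
Near limit Dn = s·(H − f)/(H + s − 2f) = 66000 × (80643.2 − 139) / (80643.2 + 66000 − 2 × 139) = 66000 × 80504.2 / 146365.2 ≈ 36301 mm ≈ 36.3 m.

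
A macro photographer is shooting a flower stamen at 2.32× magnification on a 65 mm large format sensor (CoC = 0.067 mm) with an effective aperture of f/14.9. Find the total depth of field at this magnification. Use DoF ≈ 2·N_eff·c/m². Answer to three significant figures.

At magnification m, DoF ≈ 2·N_eff·c/m² = 2 × 14.9 × 0.067 / 2.32² = 1.997 / 5.382 ≈ 0.371 mm.

0.371 mm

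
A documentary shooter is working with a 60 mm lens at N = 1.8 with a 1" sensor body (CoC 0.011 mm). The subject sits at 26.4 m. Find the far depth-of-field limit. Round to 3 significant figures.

30.9 m

Hyperfocal distance H = f²/(N·c) + f = 60²/(1.8 × 0.011) + 60 = 3600/0.0198 + 60 ≈ 181878.2 mm ≈ 181.9 m.
Far limit Df = s·(H − f)/(H − s) = 26400 × (181878.2 − 60) / (181878.2 − 26400) = 26400 × 181818.2 / 155478.2 ≈ 30872 mm ≈ 30.9 m.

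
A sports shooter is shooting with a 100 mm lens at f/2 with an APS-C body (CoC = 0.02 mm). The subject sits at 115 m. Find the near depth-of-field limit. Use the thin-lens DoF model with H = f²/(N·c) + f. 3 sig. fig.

78.8 m

Hyperfocal distance H = f²/(N·c) + f = 100²/(2 × 0.02) + 100 = 10000/0.04 + 100 ≈ 250100.0 mm ≈ 250.1 m.
Near limit Dn = s·(H − f)/(H + s − 2f) = 115000 × (250100.0 − 100) / (250100.0 + 115000 − 2 × 100) = 115000 × 250000.0 / 364900.0 ≈ 78789 mm ≈ 78.8 m.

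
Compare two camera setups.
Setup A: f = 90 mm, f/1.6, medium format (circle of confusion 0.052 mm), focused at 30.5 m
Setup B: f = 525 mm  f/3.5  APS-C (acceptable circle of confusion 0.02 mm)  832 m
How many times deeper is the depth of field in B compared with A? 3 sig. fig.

17.4

Setup A: H = 90²/(1.6×0.052) + 90 ≈ 97445.8 mm; DoF = Df − Dn = 44355 − 23241 ≈ 21114 mm.
Setup B: H = 525²/(3.5×0.02) + 525 ≈ 3938025.0 mm; DoF = Df − Dn = 1054724 − 686940 ≈ 367784 mm.
Ratio = 367784 / 21114 ≈ 17.4.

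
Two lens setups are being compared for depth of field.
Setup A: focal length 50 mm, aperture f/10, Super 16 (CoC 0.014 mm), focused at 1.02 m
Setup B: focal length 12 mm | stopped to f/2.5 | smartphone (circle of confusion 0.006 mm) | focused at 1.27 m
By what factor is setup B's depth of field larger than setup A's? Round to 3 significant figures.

3.05

Setup A: H = 50²/(10×0.014) + 50 ≈ 17907.1 mm; DoF = Df − Dn = 1078.59 − 967.45 ≈ 111.14 mm.
Setup B: H = 12²/(2.5×0.006) + 12 ≈ 9612.0 mm; DoF = Df − Dn = 1461.52 − 1122.86 ≈ 338.66 mm.
Ratio = 338.66 / 111.14 ≈ 3.05.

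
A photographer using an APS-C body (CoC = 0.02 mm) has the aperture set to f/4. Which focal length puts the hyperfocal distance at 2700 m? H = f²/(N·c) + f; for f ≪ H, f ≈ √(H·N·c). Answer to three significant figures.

From H = f²/(N·c) + f, with f ≪ H: f ≈ √(H·N·c) = √(2700000 × 4 × 0.02) = √216000 ≈ 464.8 mm.
The +f correction barely moves this — solving exactly, f² + N·c·f − N·c·H = 0 ⇒ f = (−N·c + √((N·c)² + 4·N·c·H))/2 = (−0.08 + √864000)/2 ≈ 464.72 mm, so f ≈ 465 mm.

465 mm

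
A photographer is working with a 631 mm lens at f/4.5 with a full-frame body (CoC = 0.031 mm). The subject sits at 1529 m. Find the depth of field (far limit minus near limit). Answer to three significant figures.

Hyperfocal distance H = f²/(N·c) + f = 631²/(4.5 × 0.031) + 631 = 398161/0.1395 + 631 ≈ 2854831.7 mm ≈ 2855 m.
Near limit Dn = s·(H − f)/(H + s − 2f) = 1529000 × (2854831.7 − 631) / (2854831.7 + 1529000 − 2 × 631) = 1529000 × 2854200.7 / 4382569.7 ≈ 995779 mm.
Far limit Df = s·(H − f)/(H − s) = 1529000 × (2854831.7 − 631) / (2854831.7 − 1529000) = 1529000 × 2854200.7 / 1325831.7 ≈ 3291574 mm.
Depth of field = Df − Dn = 3291574 − 995779 ≈ 2295795 mm ≈ 2300 m.

2300 m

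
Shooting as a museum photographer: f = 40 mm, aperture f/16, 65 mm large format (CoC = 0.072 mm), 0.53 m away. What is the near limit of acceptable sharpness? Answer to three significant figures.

392 mm

Hyperfocal distance H = f²/(N·c) + f = 40²/(16 × 0.072) + 40 = 1600/1.152 + 40 ≈ 1428.9 mm ≈ 1.429 m.
Near limit Dn = s·(H − f)/(H + s − 2f) = 530 × (1428.9 − 40) / (1428.9 + 530 − 2 × 40) = 530 × 1388.9 / 1878.9 ≈ 391.78 mm.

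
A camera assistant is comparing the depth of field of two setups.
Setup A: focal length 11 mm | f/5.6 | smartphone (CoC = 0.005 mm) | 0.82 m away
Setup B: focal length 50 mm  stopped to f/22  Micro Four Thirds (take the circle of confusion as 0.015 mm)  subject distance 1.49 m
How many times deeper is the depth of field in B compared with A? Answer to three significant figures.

1.85

Setup A: H = 11²/(5.6×0.005) + 11 ≈ 4332.4 mm; DoF = Df − Dn = 1008.87 − 690.70 ≈ 318.17 mm.
Setup B: H = 50²/(22×0.015) + 50 ≈ 7625.8 mm; DoF = Df − Dn = 1839.69 − 1252.02 ≈ 587.67 mm.
Ratio = 587.67 / 318.17 ≈ 1.85.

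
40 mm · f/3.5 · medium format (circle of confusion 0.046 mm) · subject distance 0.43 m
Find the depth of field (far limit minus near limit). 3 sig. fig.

Hyperfocal distance H = f²/(N·c) + f = 40²/(3.5 × 0.046) + 40 = 1600/0.161 + 40 ≈ 9977.9 mm ≈ 9.978 m.
Near limit Dn = s·(H − f)/(H + s − 2f) = 430 × (9977.9 − 40) / (9977.9 + 430 − 2 × 40) = 430 × 9937.9 / 10327.9 ≈ 413.762 mm.
Far limit Df = s·(H − f)/(H − s) = 430 × (9977.9 − 40) / (9977.9 − 430) = 430 × 9937.9 / 9547.9 ≈ 447.564 mm.
Depth of field = Df − Dn = 447.564 − 413.762 ≈ 33.802 mm.

33.8 mm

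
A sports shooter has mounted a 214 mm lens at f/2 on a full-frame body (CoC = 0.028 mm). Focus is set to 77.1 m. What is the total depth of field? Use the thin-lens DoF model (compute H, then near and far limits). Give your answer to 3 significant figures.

14.6 m

Hyperfocal distance H = f²/(N·c) + f = 214²/(2 × 0.028) + 214 = 45796/0.056 + 214 ≈ 817999.7 mm ≈ 818.0 m.
Near limit Dn = s·(H − f)/(H + s − 2f) = 77100 × (817999.7 − 214) / (817999.7 + 77100 − 2 × 214) = 77100 × 817785.7 / 894671.7 ≈ 70474 mm.
Far limit Df = s·(H − f)/(H − s) = 77100 × (817999.7 − 214) / (817999.7 − 77100) = 77100 × 817785.7 / 740899.7 ≈ 85101 mm.
Depth of field = Df − Dn = 85101 − 70474 ≈ 14627 mm ≈ 14.6 m.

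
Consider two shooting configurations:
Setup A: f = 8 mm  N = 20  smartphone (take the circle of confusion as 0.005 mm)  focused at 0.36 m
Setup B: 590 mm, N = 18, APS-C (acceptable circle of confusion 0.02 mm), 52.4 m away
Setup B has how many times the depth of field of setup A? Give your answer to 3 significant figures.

Setup A: H = 8²/(20×0.005) + 8 ≈ 648.0 mm; DoF = Df − Dn = 800.00 − 232.26 ≈ 567.74 mm.
Setup B: H = 590²/(18×0.02) + 590 ≈ 967534.4 mm; DoF = Df − Dn = 55366.6 − 49735.1 ≈ 5631.5 mm.
Ratio = 5631.5 / 567.74 ≈ 9.92.

9.92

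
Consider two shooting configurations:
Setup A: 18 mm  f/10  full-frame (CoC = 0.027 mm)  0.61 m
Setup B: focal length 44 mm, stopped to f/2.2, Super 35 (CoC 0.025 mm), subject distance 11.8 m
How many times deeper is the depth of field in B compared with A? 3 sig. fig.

Setup A: H = 18²/(10×0.027) + 18 ≈ 1218.0 mm; DoF = Df − Dn = 1203.95 − 408.48 ≈ 795.47 mm.
Setup B: H = 44²/(2.2×0.025) + 44 ≈ 35244.0 mm; DoF = Df − Dn = 17717.1 − 8845.7 ≈ 8871.4 mm.
Ratio = 8871.4 / 795.47 ≈ 11.2.

11.2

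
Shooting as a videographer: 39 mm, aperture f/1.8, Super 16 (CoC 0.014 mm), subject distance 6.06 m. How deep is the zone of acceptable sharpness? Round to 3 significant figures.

1.22 m

Hyperfocal distance H = f²/(N·c) + f = 39²/(1.8 × 0.014) + 39 = 1521/0.0252 + 39 ≈ 60396.1 mm ≈ 60.40 m.
Near limit Dn = s·(H − f)/(H + s − 2f) = 6060 × (60396.1 − 39) / (60396.1 + 6060 − 2 × 39) = 6060 × 60357.1 / 66378.1 ≈ 5510.3 mm.
Far limit Df = s·(H − f)/(H − s) = 6060 × (60396.1 − 39) / (60396.1 − 6060) = 6060 × 60357.1 / 54336.1 ≈ 6731.5 mm.
Depth of field = Df − Dn = 6731.5 − 5510.3 ≈ 1221.2 mm ≈ 1.22 m.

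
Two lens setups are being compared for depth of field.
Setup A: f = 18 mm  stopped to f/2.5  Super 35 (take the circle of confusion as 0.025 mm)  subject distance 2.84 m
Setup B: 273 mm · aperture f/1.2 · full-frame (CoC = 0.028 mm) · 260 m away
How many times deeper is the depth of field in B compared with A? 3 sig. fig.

14.0

Setup A: H = 18²/(2.5×0.025) + 18 ≈ 5202.0 mm; DoF = Df − Dn = 6233.1 − 1838.9 ≈ 4394.2 mm.
Setup B: H = 273²/(1.2×0.028) + 273 ≈ 2218398.0 mm; DoF = Df − Dn = 294482 − 232747 ≈ 61735 mm.
Ratio = 61735 / 4394.2 ≈ 14.0.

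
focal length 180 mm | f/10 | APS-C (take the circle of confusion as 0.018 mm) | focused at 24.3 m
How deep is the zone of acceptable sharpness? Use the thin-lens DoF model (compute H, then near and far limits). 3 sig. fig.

Hyperfocal distance H = f²/(N·c) + f = 180²/(10 × 0.018) + 180 = 32400/0.18 + 180 ≈ 180180.0 mm ≈ 180.2 m.
Near limit Dn = s·(H − f)/(H + s − 2f) = 24300 × (180180.0 − 180) / (180180.0 + 24300 − 2 × 180) = 24300 × 180000.0 / 204120.0 ≈ 21428.6 mm.
Far limit Df = s·(H − f)/(H − s) = 24300 × (180180.0 − 180) / (180180.0 − 24300) = 24300 × 180000.0 / 155880.0 ≈ 28060.0 mm.
Depth of field = Df − Dn = 28060.0 − 21428.6 ≈ 6631.4 mm ≈ 6.63 m.

6.63 m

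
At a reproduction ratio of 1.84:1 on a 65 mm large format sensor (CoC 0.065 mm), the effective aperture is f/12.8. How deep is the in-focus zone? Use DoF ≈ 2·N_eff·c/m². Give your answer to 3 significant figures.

0.491 mm

At magnification m, DoF ≈ 2·N_eff·c/m² = 2 × 12.8 × 0.065 / 1.84² = 1.664 / 3.386 ≈ 0.491 mm.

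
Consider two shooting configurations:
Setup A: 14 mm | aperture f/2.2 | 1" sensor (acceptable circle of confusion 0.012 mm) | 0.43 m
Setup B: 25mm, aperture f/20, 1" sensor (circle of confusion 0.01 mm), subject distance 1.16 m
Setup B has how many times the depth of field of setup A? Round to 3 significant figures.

Setup A: H = 14²/(2.2×0.012) + 14 ≈ 7438.2 mm; DoF = Df − Dn = 455.524 − 407.184 ≈ 48.340 mm.
Setup B: H = 25²/(20×0.01) + 25 ≈ 3150.0 mm; DoF = Df − Dn = 1821.61 − 850.94 ≈ 970.67 mm.
Ratio = 970.67 / 48.340 ≈ 20.1.

20.1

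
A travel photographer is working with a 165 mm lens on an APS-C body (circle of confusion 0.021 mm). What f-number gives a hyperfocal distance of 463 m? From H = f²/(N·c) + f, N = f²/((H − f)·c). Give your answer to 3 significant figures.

f/2.80

Rearrange H = f²/(N·c) + f for N: N = f² / ((H − f)·c).
N = 165² / ((463000 − 165) × 0.021) = 27225 / 9720 ≈ 2.80.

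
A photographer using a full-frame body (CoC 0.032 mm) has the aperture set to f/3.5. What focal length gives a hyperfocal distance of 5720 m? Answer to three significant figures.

From H = f²/(N·c) + f, with f ≪ H: f ≈ √(H·N·c) = √(5720000 × 3.5 × 0.032) = √640640 ≈ 800.4 mm.
The +f correction barely moves this — solving exactly, f² + N·c·f − N·c·H = 0 ⇒ f = (−N·c + √((N·c)² + 4·N·c·H))/2 = (−0.112 + √2562560)/2 ≈ 800.34 mm, so f ≈ 800 mm.

800 mm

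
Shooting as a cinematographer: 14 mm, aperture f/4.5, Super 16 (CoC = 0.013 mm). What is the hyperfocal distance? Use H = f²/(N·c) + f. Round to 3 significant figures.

3.36 m

Hyperfocal distance H = f²/(N·c) + f = 14²/(4.5 × 0.013) + 14 = 196/0.0585 + 14 ≈ 3364.4 mm ≈ 3.36 m.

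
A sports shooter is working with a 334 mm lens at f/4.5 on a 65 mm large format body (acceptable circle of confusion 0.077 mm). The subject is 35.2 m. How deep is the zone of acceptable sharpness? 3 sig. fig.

7.71 m

Hyperfocal distance H = f²/(N·c) + f = 334²/(4.5 × 0.077) + 334 = 111556/0.3465 + 334 ≈ 322284.9 mm ≈ 322.3 m.
Near limit Dn = s·(H − f)/(H + s − 2f) = 35200 × (322284.9 − 334) / (322284.9 + 35200 − 2 × 334) = 35200 × 321950.9 / 356816.9 ≈ 31760.5 mm.
Far limit Df = s·(H − f)/(H − s) = 35200 × (322284.9 − 334) / (322284.9 − 35200) = 35200 × 321950.9 / 287084.9 ≈ 39475.0 mm.
Depth of field = Df − Dn = 39475.0 − 31760.5 ≈ 7714.5 mm ≈ 7.71 m.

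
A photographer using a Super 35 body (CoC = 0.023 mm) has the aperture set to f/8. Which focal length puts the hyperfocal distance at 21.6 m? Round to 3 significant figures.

63.0 mm

From H = f²/(N·c) + f, with f ≪ H: f ≈ √(H·N·c) = √(21600 × 8 × 0.023) = √3974.4 ≈ 63.04 mm.
The +f correction barely moves this — solving exactly, f² + N·c·f − N·c·H = 0 ⇒ f = (−N·c + √((N·c)² + 4·N·c·H))/2 = (−0.184 + √15898)/2 ≈ 62.951 mm, so f ≈ 63.0 mm.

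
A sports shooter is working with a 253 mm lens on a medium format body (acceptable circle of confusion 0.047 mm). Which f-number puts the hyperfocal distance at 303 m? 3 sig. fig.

f/4.50

Rearrange H = f²/(N·c) + f for N: N = f² / ((H − f)·c).
N = 253² / ((303000 − 253) × 0.047) = 64009 / 14229 ≈ 4.50.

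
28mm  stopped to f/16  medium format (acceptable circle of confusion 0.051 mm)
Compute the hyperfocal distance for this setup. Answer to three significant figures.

0.989 m

Hyperfocal distance H = f²/(N·c) + f = 28²/(16 × 0.051) + 28 = 784/0.816 + 28 ≈ 988.8 mm ≈ 0.989 m.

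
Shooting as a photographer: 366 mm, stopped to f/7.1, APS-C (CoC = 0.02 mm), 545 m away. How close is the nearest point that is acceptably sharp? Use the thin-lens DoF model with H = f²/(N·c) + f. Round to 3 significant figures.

Hyperfocal distance H = f²/(N·c) + f = 366²/(7.1 × 0.02) + 366 = 133956/0.142 + 366 ≈ 943718.1 mm ≈ 943.7 m.
Near limit Dn = s·(H − f)/(H + s − 2f) = 545000 × (943718.1 − 366) / (943718.1 + 545000 − 2 × 366) = 545000 × 943352.1 / 1487986.1 ≈ 345519 mm ≈ 346 m.

346 m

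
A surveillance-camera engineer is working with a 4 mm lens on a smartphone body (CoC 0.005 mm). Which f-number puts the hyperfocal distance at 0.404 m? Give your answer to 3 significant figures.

Rearrange H = f²/(N·c) + f for N: N = f² / ((H − f)·c).
N = 4² / ((404 − 4) × 0.005) = 16 / 2.000 ≈ 8.

f/8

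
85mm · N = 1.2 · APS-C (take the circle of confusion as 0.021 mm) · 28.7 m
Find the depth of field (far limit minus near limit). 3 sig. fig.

Hyperfocal distance H = f²/(N·c) + f = 85²/(1.2 × 0.021) + 85 = 7225/0.0252 + 85 ≈ 286791.3 mm ≈ 286.8 m.
Near limit Dn = s·(H − f)/(H + s − 2f) = 28700 × (286791.3 − 85) / (286791.3 + 28700 − 2 × 85) = 28700 × 286706.3 / 315321.3 ≈ 26095.5 mm.
Far limit Df = s·(H − f)/(H − s) = 28700 × (286791.3 − 85) / (286791.3 − 28700) = 28700 × 286706.3 / 258091.3 ≈ 31882.0 mm.
Depth of field = Df − Dn = 31882.0 − 26095.5 ≈ 5786.5 mm ≈ 5.79 m.

5.79 m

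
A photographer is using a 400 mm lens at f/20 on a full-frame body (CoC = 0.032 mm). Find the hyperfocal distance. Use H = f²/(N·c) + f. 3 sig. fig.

Hyperfocal distance H = f²/(N·c) + f = 400²/(20 × 0.032) + 400 = 160000/0.64 + 400 ≈ 250400.0 mm ≈ 250 m.

250 m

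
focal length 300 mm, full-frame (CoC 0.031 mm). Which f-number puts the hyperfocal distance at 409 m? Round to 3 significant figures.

f/7.10

Rearrange H = f²/(N·c) + f for N: N = f² / ((H − f)·c).
N = 300² / ((409000 − 300) × 0.031) = 90000 / 12670 ≈ 7.10.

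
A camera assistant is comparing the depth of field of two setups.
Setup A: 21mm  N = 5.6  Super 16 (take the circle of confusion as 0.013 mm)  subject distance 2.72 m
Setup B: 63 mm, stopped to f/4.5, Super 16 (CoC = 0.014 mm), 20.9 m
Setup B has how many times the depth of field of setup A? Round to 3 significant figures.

Setup A: H = 21²/(5.6×0.013) + 21 ≈ 6078.7 mm; DoF = Df − Dn = 4905.8 − 1881.6 ≈ 3024.2 mm.
Setup B: H = 63²/(4.5×0.014) + 63 ≈ 63063.0 mm; DoF = Df − Dn = 31229 − 15705 ≈ 15524 mm.
Ratio = 15524 / 3024.2 ≈ 5.13.

5.13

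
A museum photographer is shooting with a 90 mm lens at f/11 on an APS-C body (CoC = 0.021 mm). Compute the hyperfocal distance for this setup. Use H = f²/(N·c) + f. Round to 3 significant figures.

Hyperfocal distance H = f²/(N·c) + f = 90²/(11 × 0.021) + 90 = 8100/0.231 + 90 ≈ 35154.9 mm ≈ 35.2 m.

35.2 m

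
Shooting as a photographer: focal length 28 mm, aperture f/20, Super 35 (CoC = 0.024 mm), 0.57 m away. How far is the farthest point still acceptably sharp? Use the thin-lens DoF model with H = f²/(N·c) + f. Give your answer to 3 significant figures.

0.853 m

Hyperfocal distance H = f²/(N·c) + f = 28²/(20 × 0.024) + 28 = 784/0.48 + 28 ≈ 1661.3 mm ≈ 1.661 m.
Far limit Df = s·(H − f)/(H − s) = 570 × (1661.3 − 28) / (1661.3 − 570) = 570 × 1633.3 / 1091.3 ≈ 853.08 mm ≈ 0.853 m.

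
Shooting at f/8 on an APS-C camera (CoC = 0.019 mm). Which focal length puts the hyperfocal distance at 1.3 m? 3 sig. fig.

14.0 mm

From H = f²/(N·c) + f, with f ≪ H: f ≈ √(H·N·c) = √(1300 × 8 × 0.019) = √197.60 ≈ 14.06 mm.
Exact: f² + N·c·f − N·c·H = 0 ⇒ f = (−N·c + √((N·c)² + 4·N·c·H))/2 = (−0.152 + √790.42)/2 ≈ 13.981 mm ≈ 14.0 mm.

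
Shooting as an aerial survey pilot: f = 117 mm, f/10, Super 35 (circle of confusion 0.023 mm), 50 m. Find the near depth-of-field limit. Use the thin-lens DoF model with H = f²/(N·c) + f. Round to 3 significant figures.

27.2 m

Hyperfocal distance H = f²/(N·c) + f = 117²/(10 × 0.023) + 117 = 13689/0.23 + 117 ≈ 59634.4 mm ≈ 59.63 m.
Near limit Dn = s·(H − f)/(H + s − 2f) = 50000 × (59634.4 − 117) / (59634.4 + 50000 − 2 × 117) = 50000 × 59517.4 / 109400.4 ≈ 27202 mm ≈ 27.2 m.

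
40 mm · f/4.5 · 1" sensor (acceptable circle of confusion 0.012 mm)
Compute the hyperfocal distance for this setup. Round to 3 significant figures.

29.7 m

Hyperfocal distance H = f²/(N·c) + f = 40²/(4.5 × 0.012) + 40 = 1600/0.054 + 40 ≈ 29669.6 mm ≈ 29.7 m.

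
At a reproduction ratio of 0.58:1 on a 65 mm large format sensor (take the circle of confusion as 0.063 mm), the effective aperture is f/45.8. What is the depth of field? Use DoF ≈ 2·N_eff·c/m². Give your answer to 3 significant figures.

17.2 mm

At magnification m, DoF ≈ 2·N_eff·c/m² = 2 × 45.8 × 0.063 / 0.58² = 5.771 / 0.3364 ≈ 17.2 mm.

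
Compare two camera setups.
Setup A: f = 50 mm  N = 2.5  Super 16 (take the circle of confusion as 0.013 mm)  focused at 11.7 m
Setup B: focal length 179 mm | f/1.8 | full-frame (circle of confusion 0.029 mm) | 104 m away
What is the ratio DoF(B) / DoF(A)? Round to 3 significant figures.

Setup A: H = 50²/(2.5×0.013) + 50 ≈ 76973.1 mm; DoF = Df − Dn = 13788.2 − 10161.1 ≈ 3627.1 mm.
Setup B: H = 179²/(1.8×0.029) + 179 ≈ 613991.3 mm; DoF = Df − Dn = 125172 − 88954 ≈ 36218 mm.
Ratio = 36218 / 3627.1 ≈ 9.99.

9.99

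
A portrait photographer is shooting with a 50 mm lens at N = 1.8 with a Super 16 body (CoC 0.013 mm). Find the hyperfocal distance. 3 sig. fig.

107 m

Hyperfocal distance H = f²/(N·c) + f = 50²/(1.8 × 0.013) + 50 = 2500/0.0234 + 50 ≈ 106887.6 mm ≈ 107 m.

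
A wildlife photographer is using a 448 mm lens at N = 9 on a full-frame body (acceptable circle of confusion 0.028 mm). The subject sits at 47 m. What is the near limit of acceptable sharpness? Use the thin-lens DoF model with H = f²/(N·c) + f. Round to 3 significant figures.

44.4 m

Hyperfocal distance H = f²/(N·c) + f = 448²/(9 × 0.028) + 448 = 200704/0.252 + 448 ≈ 796892.4 mm ≈ 796.9 m.
Near limit Dn = s·(H − f)/(H + s − 2f) = 47000 × (796892.4 − 448) / (796892.4 + 47000 − 2 × 448) = 47000 × 796444.4 / 842996.4 ≈ 44405 mm ≈ 44.4 m.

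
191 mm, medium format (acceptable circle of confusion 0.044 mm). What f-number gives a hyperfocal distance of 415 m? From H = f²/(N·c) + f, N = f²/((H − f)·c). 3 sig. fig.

Rearrange H = f²/(N·c) + f for N: N = f² / ((H − f)·c).
N = 191² / ((415000 − 191) × 0.044) = 36481 / 18252 ≈ 2.00.

f/2.00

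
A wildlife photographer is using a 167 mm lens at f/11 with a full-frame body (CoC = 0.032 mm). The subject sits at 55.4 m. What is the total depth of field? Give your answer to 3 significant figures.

Hyperfocal distance H = f²/(N·c) + f = 167²/(11 × 0.032) + 167 = 27889/0.352 + 167 ≈ 79397.1 mm ≈ 79.40 m.
Near limit Dn = s·(H − f)/(H + s − 2f) = 55400 × (79397.1 − 167) / (79397.1 + 55400 − 2 × 167) = 55400 × 79230.1 / 134463.1 ≈ 32644 mm.
Far limit Df = s·(H − f)/(H − s) = 55400 × (79397.1 − 167) / (79397.1 − 55400) = 55400 × 79230.1 / 23997.1 ≈ 182912 mm.
Depth of field = Df − Dn = 182912 − 32644 ≈ 150268 mm ≈ 150 m.

150 m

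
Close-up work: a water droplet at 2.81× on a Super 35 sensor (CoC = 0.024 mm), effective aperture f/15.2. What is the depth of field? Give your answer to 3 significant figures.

At magnification m, DoF ≈ 2·N_eff·c/m² = 2 × 15.2 × 0.024 / 2.81² = 0.7296 / 7.896 ≈ 0.0924 mm.

0.0924 mm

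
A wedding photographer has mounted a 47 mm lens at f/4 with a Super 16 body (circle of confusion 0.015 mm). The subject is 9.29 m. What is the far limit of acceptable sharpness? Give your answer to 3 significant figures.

12.4 m

Hyperfocal distance H = f²/(N·c) + f = 47²/(4 × 0.015) + 47 = 2209/0.06 + 47 ≈ 36863.7 mm ≈ 36.86 m.
Far limit Df = s·(H − f)/(H − s) = 9290 × (36863.7 − 47) / (36863.7 − 9290) = 9290 × 36816.7 / 27573.7 ≈ 12404 mm ≈ 12.4 m.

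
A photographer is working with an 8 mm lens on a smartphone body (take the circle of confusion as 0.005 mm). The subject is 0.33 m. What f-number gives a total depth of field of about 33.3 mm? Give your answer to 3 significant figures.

f/2.00

Write h = H − f = f²/(N·c). The thin-lens limits are Dn = s·h/(h + (s−f)) and Df = s·h/(h − (s−f)), so DoF = Df − Dn = 2·s·(s−f)·h / (h² − (s−f)²).
That is a quadratic in h: DoF·h² − 2·s·(s−f)·h − DoF·(s−f)² = 0 ⇒ h = (s−f)·(s + √(s² + DoF²)) / DoF = 322 × (330 + √(330² + 33.3²)) / 33.3 = 322 × (330 + 331.676) / 33.3 ≈ 6398.2 mm.
Then N = f²/(c·h) = 8² / (0.005 × 6398.2) = 64 / 31.991 ≈ 2.00.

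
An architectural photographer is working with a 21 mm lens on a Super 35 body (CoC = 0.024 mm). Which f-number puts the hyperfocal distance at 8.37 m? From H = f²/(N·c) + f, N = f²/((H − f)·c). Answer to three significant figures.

f/2.20

Rearrange H = f²/(N·c) + f for N: N = f² / ((H − f)·c).
N = 21² / ((8370 − 21) × 0.024) = 441 / 200.4 ≈ 2.20.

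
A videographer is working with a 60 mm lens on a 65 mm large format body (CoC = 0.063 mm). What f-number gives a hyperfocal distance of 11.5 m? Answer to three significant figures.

f/5

Rearrange H = f²/(N·c) + f for N: N = f² / ((H − f)·c).
N = 60² / ((11500 − 60) × 0.063) = 3600 / 720.7 ≈ 5.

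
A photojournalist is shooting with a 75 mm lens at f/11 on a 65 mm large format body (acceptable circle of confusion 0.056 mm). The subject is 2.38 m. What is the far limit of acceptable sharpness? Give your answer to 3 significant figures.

3.18 m

Hyperfocal distance H = f²/(N·c) + f = 75²/(11 × 0.056) + 75 = 5625/0.616 + 75 ≈ 9206.5 mm ≈ 9.206 m.
Far limit Df = s·(H − f)/(H − s) = 2380 × (9206.5 − 75) / (9206.5 − 2380) = 2380 × 9131.5 / 6826.5 ≈ 3183.6 mm ≈ 3.18 m.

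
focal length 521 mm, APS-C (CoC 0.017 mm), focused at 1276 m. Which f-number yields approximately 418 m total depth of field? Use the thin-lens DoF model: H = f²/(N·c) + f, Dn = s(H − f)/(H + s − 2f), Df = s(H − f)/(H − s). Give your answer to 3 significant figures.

Write h = H − f = f²/(N·c). The thin-lens limits are Dn = s·h/(h + (s−f)) and Df = s·h/(h − (s−f)), so DoF = Df − Dn = 2·s·(s−f)·h / (h² − (s−f)²).
That is a quadratic in h: DoF·h² − 2·s·(s−f)·h − DoF·(s−f)² = 0 ⇒ h = (s−f)·(s + √(s² + DoF²)) / DoF = 1275479 × (1276000 + √(1276000² + 418000²)) / 418000 = 1275479 × (1276000 + 1342721) / 418000 ≈ 7990727 mm.
Then N = f²/(c·h) = 521² / (0.017 × 7990727) = 271441 / 135842 ≈ 2.00.

f/2.00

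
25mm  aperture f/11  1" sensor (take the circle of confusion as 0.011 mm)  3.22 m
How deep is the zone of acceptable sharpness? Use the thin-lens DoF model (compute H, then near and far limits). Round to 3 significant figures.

Hyperfocal distance H = f²/(N·c) + f = 25²/(11 × 0.011) + 25 = 625/0.121 + 25 ≈ 5190.3 mm ≈ 5.190 m.
Near limit Dn = s·(H − f)/(H + s − 2f) = 3220 × (5190.3 − 25) / (5190.3 + 3220 − 2 × 25) = 3220 × 5165.3 / 8360.3 ≈ 1989.4 mm.
Far limit Df = s·(H − f)/(H − s) = 3220 × (5190.3 − 25) / (5190.3 − 3220) = 3220 × 5165.3 / 1970.3 ≈ 8441.5 mm.
Depth of field = Df − Dn = 8441.5 − 1989.4 ≈ 6452.1 mm ≈ 6.45 m.

6.45 m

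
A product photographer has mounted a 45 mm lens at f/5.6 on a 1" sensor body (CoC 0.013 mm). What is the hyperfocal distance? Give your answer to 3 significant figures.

27.9 m

Hyperfocal distance H = f²/(N·c) + f = 45²/(5.6 × 0.013) + 45 = 2025/0.0728 + 45 ≈ 27860.9 mm ≈ 27.9 m.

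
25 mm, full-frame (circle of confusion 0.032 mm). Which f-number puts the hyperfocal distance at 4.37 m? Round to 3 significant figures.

Rearrange H = f²/(N·c) + f for N: N = f² / ((H − f)·c).
N = 25² / ((4370 − 25) × 0.032) = 625 / 139.0 ≈ 4.50.

f/4.50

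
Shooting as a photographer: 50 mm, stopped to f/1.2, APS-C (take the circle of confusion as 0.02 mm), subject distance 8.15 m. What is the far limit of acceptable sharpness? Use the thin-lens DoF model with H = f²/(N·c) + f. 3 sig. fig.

Hyperfocal distance H = f²/(N·c) + f = 50²/(1.2 × 0.02) + 50 = 2500/0.024 + 50 ≈ 104216.7 mm ≈ 104.2 m.
Far limit Df = s·(H − f)/(H − s) = 8150 × (104216.7 − 50) / (104216.7 − 8150) = 8150 × 104166.7 / 96066.7 ≈ 8837.2 mm ≈ 8.84 m.

8.84 m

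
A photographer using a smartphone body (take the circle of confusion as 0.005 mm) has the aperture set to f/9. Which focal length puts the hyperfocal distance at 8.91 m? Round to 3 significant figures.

20.0 mm

From H = f²/(N·c) + f, with f ≪ H: f ≈ √(H·N·c) = √(8910 × 9 × 0.005) = √400.95 ≈ 20.02 mm.
The +f correction barely moves this — solving exactly, f² + N·c·f − N·c·H = 0 ⇒ f = (−N·c + √((N·c)² + 4·N·c·H))/2 = (−0.045 + √1603.8)/2 ≈ 20.001 mm, so f ≈ 20.0 mm.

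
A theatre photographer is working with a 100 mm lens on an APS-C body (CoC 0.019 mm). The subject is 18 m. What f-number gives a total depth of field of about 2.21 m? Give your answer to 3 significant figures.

Write h = H − f = f²/(N·c). The thin-lens limits are Dn = s·h/(h + (s−f)) and Df = s·h/(h − (s−f)), so DoF = Df − Dn = 2·s·(s−f)·h / (h² − (s−f)²).
That is a quadratic in h: DoF·h² − 2·s·(s−f)·h − DoF·(s−f)² = 0 ⇒ h = (s−f)·(s + √(s² + DoF²)) / DoF = 17900 × (18000 + √(18000² + 2210²)) / 2210 = 17900 × (18000 + 18135.2) / 2210 ≈ 292678 mm.
Then N = f²/(c·h) = 100² / (0.019 × 292678) = 10000 / 5560.9 ≈ 1.80.

f/1.80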